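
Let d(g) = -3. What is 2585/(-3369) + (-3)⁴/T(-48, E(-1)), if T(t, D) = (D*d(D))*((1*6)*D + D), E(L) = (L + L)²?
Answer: -380483/377328 ≈ -1.0084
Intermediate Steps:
E(L) = 4*L² (E(L) = (2*L)² = 4*L²)
T(t, D) = -21*D² (T(t, D) = (D*(-3))*((1*6)*D + D) = (-3*D)*(6*D + D) = (-3*D)*(7*D) = -21*D²)
2585/(-3369) + (-3)⁴/T(-48, E(-1)) = 2585/(-3369) + (-3)⁴/((-21*(4*(-1)²)²)) = 2585*(-1/3369) + 81/((-21*(4*1)²)) = -2585/3369 + 81/((-21*4²)) = -2585/3369 + 81/((-21*16)) = -2585/3369 + 81/(-336) = -2585/3369 + 81*(-1/336) = -2585/3369 - 27/112 = -380483/377328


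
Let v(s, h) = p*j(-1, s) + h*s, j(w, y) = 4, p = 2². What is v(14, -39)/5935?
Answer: -106/1187 ≈ -0.089301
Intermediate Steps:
p = 4
v(s, h) = 16 + h*s (v(s, h) = 4*4 + h*s = 16 + h*s)
v(14, -39)/5935 = (16 - 39*14)/5935 = (16 - 546)*(1/5935) = -530*1/5935 = -106/1187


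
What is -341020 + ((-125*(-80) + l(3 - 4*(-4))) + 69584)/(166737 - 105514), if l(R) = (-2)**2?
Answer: -20878187872/61223 ≈ -3.4102e+5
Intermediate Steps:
l(R) = 4
-341020 + ((-125*(-80) + l(3 - 4*(-4))) + 69584)/(166737 - 105514) = -341020 + ((-125*(-80) + 4) + 69584)/(166737 - 105514) = -341020 + ((10000 + 4) + 69584)/61223 = -341020 + (10004 + 69584)*(1/61223) = -341020 + 79588*(1/61223) = -341020 + 79588/61223 = -20878187872/61223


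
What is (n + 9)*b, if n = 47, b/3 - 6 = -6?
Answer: 0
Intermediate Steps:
b = 0 (b = 18 + 3*(-6) = 18 - 18 = 0)
(n + 9)*b = (47 + 9)*0 = 56*0 = 0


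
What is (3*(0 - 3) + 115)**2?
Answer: 11236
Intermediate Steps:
(3*(0 - 3) + 115)**2 = (3*(-3) + 115)**2 = (-9 + 115)**2 = 106**2 = 11236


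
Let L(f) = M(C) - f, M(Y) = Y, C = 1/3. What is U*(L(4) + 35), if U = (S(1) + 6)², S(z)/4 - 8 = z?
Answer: 55272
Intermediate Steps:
S(z) = 32 + 4*z
C = ⅓ ≈ 0.33333
L(f) = ⅓ - f
U = 1764 (U = ((32 + 4*1) + 6)² = ((32 + 4) + 6)² = (36 + 6)² = 42² = 1764)
U*(L(4) + 35) = 1764*((⅓ - 1*4) + 35) = 1764*((⅓ - 4) + 35) = 1764*(-11/3 + 35) = 1764*(94/3) = 55272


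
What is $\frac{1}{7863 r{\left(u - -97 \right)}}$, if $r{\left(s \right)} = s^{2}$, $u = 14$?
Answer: $\frac{1}{96880023} \approx 1.0322 \cdot 10^{-8}$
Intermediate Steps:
$\frac{1}{7863 r{\left(u - -97 \right)}} = \frac{1}{7863 \left(14 - -97\right)^{2}} = \frac{1}{7863 \left(14 + 97\right)^{2}} = \frac{1}{7863 \cdot 111^{2}} = \frac{1}{7863 \cdot 12321} = \frac{1}{7863} \cdot \frac{1}{12321} = \frac{1}{96880023}$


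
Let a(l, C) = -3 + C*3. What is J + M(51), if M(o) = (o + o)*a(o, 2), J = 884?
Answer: 1190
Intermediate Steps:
a(l, C) = -3 + 3*C
M(o) = 6*o (M(o) = (o + o)*(-3 + 3*2) = (2*o)*(-3 + 6) = (2*o)*3 = 6*o)
J + M(51) = 884 + 6*51 = 884 + 306 = 1190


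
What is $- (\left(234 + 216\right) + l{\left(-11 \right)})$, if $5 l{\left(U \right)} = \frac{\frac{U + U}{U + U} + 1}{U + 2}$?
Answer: $- \frac{20248}{45} \approx -449.96$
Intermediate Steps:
$l{\left(U \right)} = \frac{2}{5 \left(2 + U\right)}$ ($l{\left(U \right)} = \frac{\left(\frac{U + U}{U + U} + 1\right) \frac{1}{U + 2}}{5} = \frac{\left(\frac{2 U}{2 U} + 1\right) \frac{1}{2 + U}}{5} = \frac{\left(2 U \frac{1}{2 U} + 1\right) \frac{1}{2 + U}}{5} = \frac{\left(1 + 1\right) \frac{1}{2 + U}}{5} = \frac{2 \frac{1}{2 + U}}{5} = \frac{2}{5 \left(2 + U\right)}$)
$- (\left(234 + 216\right) + l{\left(-11 \right)}) = - (\left(234 + 216\right) + \frac{2}{5 \left(2 - 11\right)}) = - (450 + \frac{2}{5 \left(-9\right)}) = - (450 + \frac{2}{5} \left(- \frac{1}{9}\right)) = - (450 - \frac{2}{45}) = \left(-1\right) \frac{20248}{45} = - \frac{20248}{45}$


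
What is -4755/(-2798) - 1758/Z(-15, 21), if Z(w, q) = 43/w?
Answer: 73987725/120314 ≈ 614.96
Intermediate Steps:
-4755/(-2798) - 1758/Z(-15, 21) = -4755/(-2798) - 1758/(43/(-15)) = -4755*(-1/2798) - 1758/(43*(-1/15)) = 4755/2798 - 1758/(-43/15) = 4755/2798 - 1758*(-15/43) = 4755/2798 + 26370/43 = 73987725/120314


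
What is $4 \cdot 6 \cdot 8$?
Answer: $192$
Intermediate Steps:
$4 \cdot 6 \cdot 8 = 24 \cdot 8 = 192$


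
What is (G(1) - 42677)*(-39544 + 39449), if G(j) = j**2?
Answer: 4054220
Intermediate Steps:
(G(1) - 42677)*(-39544 + 39449) = (1**2 - 42677)*(-39544 + 39449) = (1 - 42677)*(-95) = -42676*(-95) = 4054220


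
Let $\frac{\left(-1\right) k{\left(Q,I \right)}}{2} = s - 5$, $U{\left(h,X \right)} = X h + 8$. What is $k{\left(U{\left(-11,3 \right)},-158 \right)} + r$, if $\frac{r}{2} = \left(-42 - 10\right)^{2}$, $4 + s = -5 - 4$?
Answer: $5444$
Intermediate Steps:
$s = -13$ ($s = -4 - 9 = -13$)
$U{\left(h,X \right)} = 8 + X h$
$k{\left(Q,I \right)} = 36$ ($k{\left(Q,I \right)} = - 2 \left(-13 - 5\right) = \left(-2\right) \left(-18\right) = 36$)
$r = 5408$ ($r = 2 \left(-42 - 10\right)^{2} = 2 \left(-52\right)^{2} = 2 \cdot 2704 = 5408$)
$k{\left(U{\left(-11,3 \right)},-158 \right)} + r = 36 + 5408 = 5444$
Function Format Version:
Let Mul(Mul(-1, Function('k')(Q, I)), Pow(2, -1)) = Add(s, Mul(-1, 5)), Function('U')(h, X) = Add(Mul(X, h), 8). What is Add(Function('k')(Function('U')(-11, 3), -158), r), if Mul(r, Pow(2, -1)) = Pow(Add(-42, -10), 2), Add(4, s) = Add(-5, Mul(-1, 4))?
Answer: 5444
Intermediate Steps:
s = -13 (s = Add(-4, Add(-5, Mul(-1, 4))) = Add(-4, Add(-5, -4)) = Add(-4, -9) = -13)
Function('U')(h, X) = Add(8, Mul(X, h))
Function('k')(Q, I) = 36 (Function('k')(Q, I) = Mul(-2, Add(-13, Mul(-1, 5))) = Mul(-2, Add(-13, -5)) = Mul(-2, -18) = 36)
r = 5408 (r = Mul(2, Pow(Add(-42, -10), 2)) = Mul(2, Pow(-52, 2)) = Mul(2, 2704) = 5408)
Add(Function('k')(Function('U')(-11, 3), -158), r) = Add(36, 5408) = 5444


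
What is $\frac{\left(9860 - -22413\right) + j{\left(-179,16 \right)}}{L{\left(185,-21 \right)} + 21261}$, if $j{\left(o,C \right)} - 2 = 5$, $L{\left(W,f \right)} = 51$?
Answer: $\frac{1345}{888} \approx 1.5146$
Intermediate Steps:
$j{\left(o,C \right)} = 7$ ($j{\left(o,C \right)} = 2 + 5 = 7$)
$\frac{\left(9860 - -22413\right) + j{\left(-179,16 \right)}}{L{\left(185,-21 \right)} + 21261} = \frac{\left(9860 - -22413\right) + 7}{51 + 21261} = \frac{\left(9860 + 22413\right) + 7}{21312} = \left(32273 + 7\right) \frac{1}{21312} = 32280 \cdot \frac{1}{21312} = \frac{1345}{888}$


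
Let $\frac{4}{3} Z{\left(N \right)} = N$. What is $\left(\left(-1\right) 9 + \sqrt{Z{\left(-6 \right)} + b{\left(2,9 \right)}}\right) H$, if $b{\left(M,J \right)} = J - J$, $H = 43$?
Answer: $-387 + \frac{129 i \sqrt{2}}{2} \approx -387.0 + 91.217 i$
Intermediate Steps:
$Z{\left(N \right)} = \frac{3 N}{4}$
$b{\left(M,J \right)} = 0$
$\left(\left(-1\right) 9 + \sqrt{Z{\left(-6 \right)} + b{\left(2,9 \right)}}\right) H = \left(\left(-1\right) 9 + \sqrt{\frac{3}{4} \left(-6\right) + 0}\right) 43 = \left(-9 + \sqrt{- \frac{9}{2} + 0}\right) 43 = \left(-9 + \sqrt{- \frac{9}{2}}\right) 43 = \left(-9 + \frac{3 i \sqrt{2}}{2}\right) 43 = -387 + \frac{129 i \sqrt{2}}{2}$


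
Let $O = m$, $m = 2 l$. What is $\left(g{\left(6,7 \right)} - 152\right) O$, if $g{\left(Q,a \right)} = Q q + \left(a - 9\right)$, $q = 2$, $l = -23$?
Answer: $6532$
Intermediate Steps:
$m = -46$ ($m = 2 \left(-23\right) = -46$)
$O = -46$
$g{\left(Q,a \right)} = -9 + a + 2 Q$ ($g{\left(Q,a \right)} = Q 2 + \left(a - 9\right) = 2 Q + \left(a - 9\right) = 2 Q + \left(-9 + a\right) = -9 + a + 2 Q$)
$\left(g{\left(6,7 \right)} - 152\right) O = \left(\left(-9 + 7 + 2 \cdot 6\right) - 152\right) \left(-46\right) = \left(\left(-9 + 7 + 12\right) - 152\right) \left(-46\right) = \left(10 - 152\right) \left(-46\right) = \left(-142\right) \left(-46\right) = 6532$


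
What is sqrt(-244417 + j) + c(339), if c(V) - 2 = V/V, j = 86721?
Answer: 3 + 32*I*sqrt(154) ≈ 3.0 + 397.11*I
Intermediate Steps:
c(V) = 3 (c(V) = 2 + V/V = 2 + 1 = 3)
sqrt(-244417 + j) + c(339) = sqrt(-244417 + 86721) + 3 = sqrt(-157696) + 3 = 32*I*sqrt(154) + 3 = 3 + 32*I*sqrt(154)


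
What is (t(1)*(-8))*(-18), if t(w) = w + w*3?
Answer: 576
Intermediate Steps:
t(w) = 4*w (t(w) = w + 3*w = 4*w)
(t(1)*(-8))*(-18) = ((4*1)*(-8))*(-18) = (4*(-8))*(-18) = -32*(-18) = 576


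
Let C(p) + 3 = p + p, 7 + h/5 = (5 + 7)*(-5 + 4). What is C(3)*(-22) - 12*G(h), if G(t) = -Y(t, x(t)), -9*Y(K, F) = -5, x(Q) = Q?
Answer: -178/3 ≈ -59.333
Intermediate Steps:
Y(K, F) = 5/9 (Y(K, F) = -1/9*(-5) = 5/9)
h = -95 (h = -35 + 5*((5 + 7)*(-5 + 4)) = -35 + 5*(12*(-1)) = -35 + 5*(-12) = -35 - 60 = -95)
G(t) = -5/9 (G(t) = -1*5/9 = -5/9)
C(p) = -3 + 2*p (C(p) = -3 + (p + p) = -3 + 2*p)
C(3)*(-22) - 12*G(h) = (-3 + 2*3)*(-22) - 12*(-5/9) = (-3 + 6)*(-22) + 20/3 = 3*(-22) + 20/3 = -66 + 20/3 = -178/3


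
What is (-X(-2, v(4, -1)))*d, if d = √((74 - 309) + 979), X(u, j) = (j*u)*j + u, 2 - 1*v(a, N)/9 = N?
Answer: 2920*√186 ≈ 39824.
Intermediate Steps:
v(a, N) = 18 - 9*N
X(u, j) = u + u*j² (X(u, j) = u*j² + u = u + u*j²)
d = 2*√186 (d = √(-235 + 979) = √744 = 2*√186 ≈ 27.276)
(-X(-2, v(4, -1)))*d = (-(-2)*(1 + (18 - 9*(-1))²))*(2*√186) = (-(-2)*(1 + (18 + 9)²))*(2*√186) = (-(-2)*(1 + 27²))*(2*√186) = (-(-2)*(1 + 729))*(2*√186) = (-(-2)*730)*(2*√186) = (-1*(-1460))*(2*√186) = 1460*(2*√186) = 2920*√186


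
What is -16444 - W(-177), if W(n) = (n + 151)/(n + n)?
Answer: -2910601/177 ≈ -16444.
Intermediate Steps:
W(n) = (151 + n)/(2*n) (W(n) = (151 + n)/((2*n)) = (151 + n)*(1/(2*n)) = (151 + n)/(2*n))
-16444 - W(-177) = -16444 - (151 - 177)/(2*(-177)) = -16444 - (-1)*(-26)/(2*177) = -16444 - 1*13/177 = -16444 - 13/177 = -2910601/177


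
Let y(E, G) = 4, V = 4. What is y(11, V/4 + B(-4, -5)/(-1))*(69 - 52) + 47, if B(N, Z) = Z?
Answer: 115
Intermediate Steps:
y(11, V/4 + B(-4, -5)/(-1))*(69 - 52) + 47 = 4*(69 - 52) + 47 = 4*17 + 47 = 68 + 47 = 115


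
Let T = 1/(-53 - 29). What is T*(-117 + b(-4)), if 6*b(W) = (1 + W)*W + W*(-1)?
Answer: 343/246 ≈ 1.3943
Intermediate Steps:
b(W) = -W/6 + W*(1 + W)/6 (b(W) = ((1 + W)*W + W*(-1))/6 = (W*(1 + W) - W)/6 = (-W + W*(1 + W))/6 = -W/6 + W*(1 + W)/6)
T = -1/82 (T = 1/(-82) = -1/82 ≈ -0.012195)
T*(-117 + b(-4)) = -(-117 + (1/6)*(-4)**2)/82 = -(-117 + (1/6)*16)/82 = -(-117 + 8/3)/82 = -1/82*(-343/3) = 343/246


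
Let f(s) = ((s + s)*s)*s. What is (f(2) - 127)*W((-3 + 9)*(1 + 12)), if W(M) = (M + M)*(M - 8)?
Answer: -1212120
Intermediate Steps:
W(M) = 2*M*(-8 + M) (W(M) = (2*M)*(-8 + M) = 2*M*(-8 + M))
f(s) = 2*s³ (f(s) = ((2*s)*s)*s = (2*s²)*s = 2*s³)
(f(2) - 127)*W((-3 + 9)*(1 + 12)) = (2*2³ - 127)*(2*((-3 + 9)*(1 + 12))*(-8 + (-3 + 9)*(1 + 12))) = (2*8 - 127)*(2*(6*13)*(-8 + 6*13)) = (16 - 127)*(2*78*(-8 + 78)) = -222*78*70 = -111*10920 = -1212120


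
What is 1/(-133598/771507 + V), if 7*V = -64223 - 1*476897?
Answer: -5400549/417478803026 ≈ -1.2936e-5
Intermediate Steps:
V = -541120/7 (V = (-64223 - 1*476897)/7 = (-64223 - 476897)/7 = (⅐)*(-541120) = -541120/7 ≈ -77303.)
1/(-133598/771507 + V) = 1/(-133598/771507 - 541120/7) = 1/(-417478803026/5400549) = -5400549/417478803026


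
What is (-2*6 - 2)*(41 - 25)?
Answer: -224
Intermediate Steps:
(-2*6 - 2)*(41 - 25) = (-12 - 2)*16 = -14*16 = -224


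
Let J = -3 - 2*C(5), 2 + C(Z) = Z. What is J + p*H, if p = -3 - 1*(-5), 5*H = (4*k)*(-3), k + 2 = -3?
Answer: 15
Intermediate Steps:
k = -5 (k = -2 - 3 = -5)
C(Z) = -2 + Z
J = -9 (J = -3 - 2*(-2 + 5) = -3 - 2*3 = -3 - 6 = -9)
H = 12 (H = ((4*(-5))*(-3))/5 = (-20*(-3))/5 = (1/5)*60 = 12)
p = 2 (p = -3 + 5 = 2)
J + p*H = -9 + 2*12 = -9 + 24 = 15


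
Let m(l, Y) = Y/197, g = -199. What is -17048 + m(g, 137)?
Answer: -3358319/197 ≈ -17047.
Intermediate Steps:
m(l, Y) = Y/197 (m(l, Y) = Y*(1/197) = Y/197)
-17048 + m(g, 137) = -17048 + (1/197)*137 = -17048 + 137/197 = -3358319/197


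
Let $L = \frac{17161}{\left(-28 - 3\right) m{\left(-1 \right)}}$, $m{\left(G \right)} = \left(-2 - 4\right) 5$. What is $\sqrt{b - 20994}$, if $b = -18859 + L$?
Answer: $\frac{i \sqrt{34452899970}}{930} \approx 199.59 i$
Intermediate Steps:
$m{\left(G \right)} = -30$ ($m{\left(G \right)} = \left(-6\right) 5 = -30$)
$L = \frac{17161}{930}$ ($L = \frac{17161}{\left(-28 - 3\right) \left(-30\right)} = \frac{17161}{\left(-31\right) \left(-30\right)} = \frac{17161}{930} \approx 18.453$)
$b = - \frac{17521709}{930}$ ($b = -18859 + \frac{17161}{930} = - \frac{17521709}{930} \approx -18841.0$)
$\sqrt{b - 20994} = \sqrt{- \frac{17521709}{930} - 20994} = \sqrt{- \frac{37046129}{930}} = \frac{i \sqrt{34452899970}}{930}$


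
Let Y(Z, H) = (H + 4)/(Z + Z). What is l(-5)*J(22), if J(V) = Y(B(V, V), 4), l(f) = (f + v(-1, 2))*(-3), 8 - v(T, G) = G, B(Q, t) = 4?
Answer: -3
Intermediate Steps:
Y(Z, H) = (4 + H)/(2*Z) (Y(Z, H) = (4 + H)/((2*Z)) = (4 + H)*(1/(2*Z)) = (4 + H)/(2*Z))
v(T, G) = 8 - G
l(f) = -18 - 3*f (l(f) = (f + (8 - 1*2))*(-3) = (f + (8 - 2))*(-3) = (f + 6)*(-3) = (6 + f)*(-3) = -18 - 3*f)
J(V) = 1 (J(V) = (1/2)*(4 + 4)/4 = (1/2)*(1/4)*8 = 1)
l(-5)*J(22) = (-18 - 3*(-5))*1 = (-18 + 15)*1 = -3*1 = -3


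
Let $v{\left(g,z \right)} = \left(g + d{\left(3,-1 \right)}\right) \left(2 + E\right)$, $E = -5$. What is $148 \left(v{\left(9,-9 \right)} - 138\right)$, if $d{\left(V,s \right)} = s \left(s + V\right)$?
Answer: $-23532$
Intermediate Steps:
$d{\left(V,s \right)} = s \left(V + s\right)$
$v{\left(g,z \right)} = 6 - 3 g$ ($v{\left(g,z \right)} = \left(g - \left(3 - 1\right)\right) \left(2 - 5\right) = \left(g - 2\right) \left(-3\right) = \left(-2 + g\right) \left(-3\right) = 6 - 3 g$)
$148 \left(v{\left(9,-9 \right)} - 138\right) = 148 \left(\left(6 - 27\right) - 138\right) = 148 \left(-21 - 138\right) = 148 \left(-159\right) = -23532$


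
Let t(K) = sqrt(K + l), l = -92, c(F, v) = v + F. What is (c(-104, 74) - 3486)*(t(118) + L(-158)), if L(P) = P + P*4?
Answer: 2777640 - 3516*sqrt(26) ≈ 2.7597e+6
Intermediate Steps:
c(F, v) = F + v
t(K) = sqrt(-92 + K) (t(K) = sqrt(K - 92) = sqrt(-92 + K))
L(P) = 5*P (L(P) = P + 4*P = 5*P)
(c(-104, 74) - 3486)*(t(118) + L(-158)) = ((-104 + 74) - 3486)*(sqrt(-92 + 118) + 5*(-158)) = (-30 - 3486)*(sqrt(26) - 790) = -3516*(-790 + sqrt(26)) = 2777640 - 3516*sqrt(26)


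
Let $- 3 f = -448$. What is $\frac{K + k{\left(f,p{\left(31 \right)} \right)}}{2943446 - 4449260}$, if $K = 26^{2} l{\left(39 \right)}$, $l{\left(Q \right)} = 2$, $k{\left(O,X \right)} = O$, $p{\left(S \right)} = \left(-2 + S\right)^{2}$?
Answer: $- \frac{2252}{2258721} \approx -0.00099702$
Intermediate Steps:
$f = \frac{448}{3}$ ($f = \left(- \frac{1}{3}\right) \left(-448\right) = \frac{448}{3} \approx 149.33$)
$K = 1352$ ($K = 26^{2} \cdot 2 = 676 \cdot 2 = 1352$)
$\frac{K + k{\left(f,p{\left(31 \right)} \right)}}{2943446 - 4449260} = \frac{1352 + \frac{448}{3}}{2943446 - 4449260} = \frac{4504}{3 \left(-1505814\right)} = \frac{4504}{3} \left(- \frac{1}{1505814}\right) = - \frac{2252}{2258721}$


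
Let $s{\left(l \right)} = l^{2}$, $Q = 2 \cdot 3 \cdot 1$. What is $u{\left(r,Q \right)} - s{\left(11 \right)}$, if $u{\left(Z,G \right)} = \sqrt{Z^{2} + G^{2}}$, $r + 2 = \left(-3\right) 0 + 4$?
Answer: $-121 + 2 \sqrt{10} \approx -114.68$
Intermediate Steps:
$Q = 6$ ($Q = 6 \cdot 1 = 6$)
$r = 2$ ($r = -2 + \left(\left(-3\right) 0 + 4\right) = -2 + \left(0 + 4\right) = -2 + 4 = 2$)
$u{\left(Z,G \right)} = \sqrt{G^{2} + Z^{2}}$
$u{\left(r,Q \right)} - s{\left(11 \right)} = \sqrt{6^{2} + 2^{2}} - 11^{2} = \sqrt{36 + 4} - 121 = \sqrt{40} - 121 = 2 \sqrt{10} - 121 = -121 + 2 \sqrt{10}$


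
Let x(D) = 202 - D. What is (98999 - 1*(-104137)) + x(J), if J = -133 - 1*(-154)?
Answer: 203317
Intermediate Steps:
J = 21 (J = -133 + 154 = 21)
(98999 - 1*(-104137)) + x(J) = (98999 - 1*(-104137)) + (202 - 1*21) = (98999 + 104137) + (202 - 21) = 203136 + 181 = 203317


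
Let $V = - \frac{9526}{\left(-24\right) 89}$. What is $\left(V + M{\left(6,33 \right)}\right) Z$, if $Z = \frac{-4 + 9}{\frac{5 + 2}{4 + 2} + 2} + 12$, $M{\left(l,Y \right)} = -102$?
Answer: $- \frac{4479439}{3382} \approx -1324.5$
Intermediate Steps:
$V = \frac{4763}{1068}$ ($V = - \frac{9526}{-2136} = \left(-9526\right) \left(- \frac{1}{2136}\right) = \frac{4763}{1068} \approx 4.4597$)
$Z = \frac{258}{19}$ ($Z = \frac{5}{\frac{7}{6} + 2} + 12 = \frac{5}{\frac{19}{6}} + 12 = 5 \cdot \frac{6}{19} + 12 = \frac{30}{19} + 12 = \frac{258}{19} \approx 13.579$)
$\left(V + M{\left(6,33 \right)}\right) Z = \left(\frac{4763}{1068} - 102\right) \frac{258}{19} = \left(- \frac{104173}{1068}\right) \frac{258}{19} = - \frac{4479439}{3382}$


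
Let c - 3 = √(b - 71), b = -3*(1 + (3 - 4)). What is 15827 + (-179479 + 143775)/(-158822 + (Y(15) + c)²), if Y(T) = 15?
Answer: 9*(63308*√71 + 278856363*I)/(36*√71 + 158569*I) ≈ 15827.0 + 0.00043074*I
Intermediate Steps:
b = 0 (b = -3*(1 - 1) = -3*0 = 0)
c = 3 + I*√71 (c = 3 + √(0 - 71) = 3 + √(-71) = 3 + I*√71 ≈ 3.0 + 8.4261*I)
15827 + (-179479 + 143775)/(-158822 + (Y(15) + c)²) = 15827 + (-179479 + 143775)/(-158822 + (15 + (3 + I*√71))²) = 15827 - 35704/(-158822 + (18 + I*√71)²)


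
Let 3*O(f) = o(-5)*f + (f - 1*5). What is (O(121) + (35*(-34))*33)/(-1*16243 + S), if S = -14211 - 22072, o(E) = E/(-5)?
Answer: 39191/52526 ≈ 0.74613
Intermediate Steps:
o(E) = -E/5 (o(E) = E*(-⅕) = -E/5)
O(f) = -5/3 + 2*f/3 (O(f) = ((-⅕*(-5))*f + (f - 1*5))/3 = (1*f + (f - 5))/3 = (f + (-5 + f))/3 = (-5 + 2*f)/3 = -5/3 + 2*f/3)
S = -36283
(O(121) + (35*(-34))*33)/(-1*16243 + S) = ((-5/3 + (⅔)*121) + (35*(-34))*33)/(-1*16243 - 36283) = ((-5/3 + 242/3) - 1190*33)/(-16243 - 36283) = (79 - 39270)/(-52526) = -39191*(-1/52526) = 39191/52526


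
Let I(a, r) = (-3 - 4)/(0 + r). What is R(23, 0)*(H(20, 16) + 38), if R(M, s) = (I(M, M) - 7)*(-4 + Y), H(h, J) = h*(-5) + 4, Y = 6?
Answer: 19488/23 ≈ 847.30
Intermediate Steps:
I(a, r) = -7/r
H(h, J) = 4 - 5*h (H(h, J) = -5*h + 4 = 4 - 5*h)
R(M, s) = -14 - 14/M (R(M, s) = (-7/M - 7)*(-4 + 6) = (-7 - 7/M)*2 = -14 - 14/M)
R(23, 0)*(H(20, 16) + 38) = (-14 - 14/23)*((4 - 5*20) + 38) = (-14 - 14*1/23)*((4 - 100) + 38) = (-14 - 14/23)*(-96 + 38) = -336/23*(-58) = 19488/23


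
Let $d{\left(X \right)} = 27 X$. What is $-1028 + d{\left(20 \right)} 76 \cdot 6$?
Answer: $245212$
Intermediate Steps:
$-1028 + d{\left(20 \right)} 76 \cdot 6 = -1028 + 27 \cdot 20 \cdot 76 \cdot 6 = -1028 + 540 \cdot 456 = -1028 + 246240 = 245212$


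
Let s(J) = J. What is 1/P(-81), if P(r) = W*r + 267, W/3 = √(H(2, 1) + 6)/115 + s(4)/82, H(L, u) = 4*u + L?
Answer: 1890738575/482017984599 + 10439010*√3/160672661533 ≈ 0.0040351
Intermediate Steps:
H(L, u) = L + 4*u
W = 6/41 + 6*√3/115 (W = 3*(√((2 + 4*1) + 6)/115 + 4/82) = 3*(√((2 + 4) + 6)*(1/115) + 4*(1/82)) = 3*(√(6 + 6)*(1/115) + 2/41) = 3*(√12*(1/115) + 2/41) = 3*((2*√3)*(1/115) + 2/41) = 3*(2*√3/115 + 2/41) = 3*(2/41 + 2*√3/115) = 6/41 + 6*√3/115 ≈ 0.23671)
P(r) = 267 + r*(6/41 + 6*√3/115) (P(r) = (6/41 + 6*√3/115)*r + 267 = r*(6/41 + 6*√3/115) + 267 = 267 + r*(6/41 + 6*√3/115))
1/P(-81) = 1/(267 + (6/4715)*(-81)*(115 + 41*√3)) = 1/(267 + (-486/41 - 486*√3/115)) = 1/(10461/41 - 486*√3/115)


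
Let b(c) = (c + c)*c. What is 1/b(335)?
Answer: 1/224450 ≈ 4.4553e-6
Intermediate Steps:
b(c) = 2*c² (b(c) = (2*c)*c = 2*c²)
1/b(335) = 1/(2*335²) = 1/(2*112225) = 1/224450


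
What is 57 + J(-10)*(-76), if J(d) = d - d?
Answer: 57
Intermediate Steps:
J(d) = 0
57 + J(-10)*(-76) = 57 + 0*(-76) = 57 + 0 = 57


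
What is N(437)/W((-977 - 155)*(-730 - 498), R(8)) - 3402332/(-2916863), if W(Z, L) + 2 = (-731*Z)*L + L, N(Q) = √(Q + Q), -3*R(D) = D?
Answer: 3402332/2916863 + 3*√874/8129281394 ≈ 1.1664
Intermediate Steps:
R(D) = -D/3
N(Q) = √2*√Q (N(Q) = √(2*Q) = √2*√Q)
W(Z, L) = -2 + L - 731*L*Z (W(Z, L) = -2 + ((-731*Z)*L + L) = -2 + (-731*L*Z + L) = -2 + (L - 731*L*Z) = -2 + L - 731*L*Z)
N(437)/W((-977 - 155)*(-730 - 498), R(8)) - 3402332/(-2916863) = (√2*√437)/(-2 - ⅓*8 - 731*(-⅓*8)*(-977 - 155)*(-730 - 498)) - 3402332/(-2916863) = √874/(-2 - 8/3 - 731*(-8/3)*(-1132*(-1228))) - 3402332*(-1/2916863) = √874/(-2 - 8/3 - 731*(-8/3)*1390096) + 3402332/2916863 = √874/(-2 - 8/3 + 8129281408/3) + 3402332/2916863 = √874/(8129281394/3) + 3402332/2916863 = √874*(3/8129281394) + 3402332/2916863 = 3*√874/8129281394 + 3402332/2916863 = 3402332/2916863 + 3*√874/8129281394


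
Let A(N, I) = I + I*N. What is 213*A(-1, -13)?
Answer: 0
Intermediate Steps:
213*A(-1, -13) = 213*(-13*(1 - 1)) = 213*(-13*0) = 213*0 = 0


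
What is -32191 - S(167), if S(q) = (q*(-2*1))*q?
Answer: 23587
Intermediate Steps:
S(q) = -2*q² (S(q) = (q*(-2))*q = (-2*q)*q = -2*q²)
-32191 - S(167) = -32191 - (-2)*167² = -32191 - (-2)*27889 = -32191 - 1*(-55778) = -32191 + 55778 = 23587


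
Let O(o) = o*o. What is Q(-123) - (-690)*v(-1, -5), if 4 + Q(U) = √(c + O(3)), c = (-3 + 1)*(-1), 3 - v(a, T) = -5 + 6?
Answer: 1376 + √11 ≈ 1379.3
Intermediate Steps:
v(a, T) = 2 (v(a, T) = 3 - (-5 + 6) = 3 - 1*1 = 3 - 1 = 2)
c = 2 (c = -2*(-1) = 2)
O(o) = o²
Q(U) = -4 + √11 (Q(U) = -4 + √(2 + 3²) = -4 + √(2 + 9) = -4 + √11)
Q(-123) - (-690)*v(-1, -5) = (-4 + √11) - (-690)*2 = (-4 + √11) - 1*(-1380) = (-4 + √11) + 1380 = 1376 + √11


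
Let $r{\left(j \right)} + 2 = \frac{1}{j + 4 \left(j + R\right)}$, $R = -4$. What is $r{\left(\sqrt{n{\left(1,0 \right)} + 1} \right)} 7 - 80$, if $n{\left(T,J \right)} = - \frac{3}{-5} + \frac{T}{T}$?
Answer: $- \frac{18066}{191} - \frac{7 \sqrt{65}}{191} \approx -94.882$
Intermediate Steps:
$n{\left(T,J \right)} = \frac{8}{5}$ ($n{\left(T,J \right)} = \left(-3\right) \left(- \frac{1}{5}\right) + 1 = \frac{3}{5} + 1 = \frac{8}{5}$)
$r{\left(j \right)} = -2 + \frac{1}{-16 + 5 j}$ ($r{\left(j \right)} = -2 + \frac{1}{j + 4 \left(j - 4\right)} = -2 + \frac{1}{j + 4 \left(-4 + j\right)} = -2 + \frac{1}{j + \left(-16 + 4 j\right)} = -2 + \frac{1}{-16 + 5 j}$)
$r{\left(\sqrt{n{\left(1,0 \right)} + 1} \right)} 7 - 80 = \frac{33 - 10 \sqrt{\frac{8}{5} + 1}}{-16 + 5 \sqrt{\frac{8}{5} + 1}} \cdot 7 - 80 = \frac{33 - 10 \sqrt{\frac{13}{5}}}{-16 + 5 \sqrt{\frac{13}{5}}} \cdot 7 - 80 = \frac{33 - 10 \frac{\sqrt{65}}{5}}{-16 + 5 \frac{\sqrt{65}}{5}} \cdot 7 - 80 = \frac{33 - 2 \sqrt{65}}{-16 + \sqrt{65}} \cdot 7 - 80 = \frac{7 \left(33 - 2 \sqrt{65}\right)}{-16 + \sqrt{65}} - 80 = -80 + \frac{7 \left(33 - 2 \sqrt{65}\right)}{-16 + \sqrt{65}}$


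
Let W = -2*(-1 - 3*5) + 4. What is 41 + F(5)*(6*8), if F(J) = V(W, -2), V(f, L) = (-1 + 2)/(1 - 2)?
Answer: -7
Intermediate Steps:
W = 36 (W = -2*(-1 - 15) + 4 = -2*(-16) + 4 = 32 + 4 = 36)
V(f, L) = -1 (V(f, L) = 1/(-1) = 1*(-1) = -1)
F(J) = -1
41 + F(5)*(6*8) = 41 - 6*8 = 41 - 1*48 = 41 - 48 = -7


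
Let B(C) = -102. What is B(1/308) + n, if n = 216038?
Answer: 215936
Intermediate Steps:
B(1/308) + n = -102 + 216038 = 215936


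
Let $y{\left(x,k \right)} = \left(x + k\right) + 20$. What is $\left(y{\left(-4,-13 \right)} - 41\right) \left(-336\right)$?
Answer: $12768$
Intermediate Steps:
$y{\left(x,k \right)} = 20 + k + x$ ($y{\left(x,k \right)} = \left(k + x\right) + 20 = 20 + k + x$)
$\left(y{\left(-4,-13 \right)} - 41\right) \left(-336\right) = \left(\left(20 - 13 - 4\right) - 41\right) \left(-336\right) = \left(3 - 41\right) \left(-336\right) = \left(-38\right) \left(-336\right) = 12768$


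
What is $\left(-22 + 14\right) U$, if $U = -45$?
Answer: $360$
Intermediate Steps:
$\left(-22 + 14\right) U = \left(-22 + 14\right) \left(-45\right) = \left(-8\right) \left(-45\right) = 360$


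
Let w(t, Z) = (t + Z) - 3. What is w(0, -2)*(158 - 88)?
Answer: -350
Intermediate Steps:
w(t, Z) = -3 + Z + t (w(t, Z) = (Z + t) - 3 = -3 + Z + t)
w(0, -2)*(158 - 88) = (-3 - 2 + 0)*(158 - 88) = -5*70 = -350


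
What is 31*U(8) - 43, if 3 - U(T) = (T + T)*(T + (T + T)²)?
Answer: -130894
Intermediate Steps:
U(T) = 3 - 2*T*(T + 4*T²) (U(T) = 3 - (T + T)*(T + (T + T)²) = 3 - 2*T*(T + (2*T)²) = 3 - 2*T*(T + 4*T²))
31*U(8) - 43 = 31*(3 - 8*8³ - 2*8²) - 43 = 31*(3 - 8*512 - 2*64) - 43 = 31*(3 - 4096 - 128) - 43 = 31*(-4221) - 43 = -130851 - 43 = -130894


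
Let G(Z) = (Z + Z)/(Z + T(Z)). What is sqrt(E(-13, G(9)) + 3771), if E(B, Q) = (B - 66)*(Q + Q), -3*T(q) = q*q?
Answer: sqrt(3929) ≈ 62.682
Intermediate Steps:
T(q) = -q**2/3 (T(q) = -q*q/3 = -q**2/3)
G(Z) = 2*Z/(Z - Z**2/3) (G(Z) = (Z + Z)/(Z - Z**2/3) = (2*Z)/(Z - Z**2/3) = 2*Z/(Z - Z**2/3))
E(B, Q) = 2*Q*(-66 + B) (E(B, Q) = (-66 + B)*(2*Q) = 2*Q*(-66 + B))
sqrt(E(-13, G(9)) + 3771) = sqrt(2*(-6/(-3 + 9))*(-66 - 13) + 3771) = sqrt(2*(-6/6)*(-79) + 3771) = sqrt(2*(-6*1/6)*(-79) + 3771) = sqrt(2*(-1)*(-79) + 3771) = sqrt(158 + 3771) = sqrt(3929)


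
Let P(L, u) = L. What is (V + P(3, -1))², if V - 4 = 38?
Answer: 2025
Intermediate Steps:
V = 42 (V = 4 + 38 = 42)
(V + P(3, -1))² = (42 + 3)² = 45² = 2025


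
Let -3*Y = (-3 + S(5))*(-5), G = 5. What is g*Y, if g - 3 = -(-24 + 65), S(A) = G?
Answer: -380/3 ≈ -126.67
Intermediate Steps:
S(A) = 5
Y = 10/3 (Y = -(-3 + 5)*(-5)/3 = -2*(-5)/3 = -⅓*(-10) = 10/3 ≈ 3.3333)
g = -38 (g = 3 - (-24 + 65) = 3 - 1*41 = 3 - 41 = -38)
g*Y = -38*10/3 = -380/3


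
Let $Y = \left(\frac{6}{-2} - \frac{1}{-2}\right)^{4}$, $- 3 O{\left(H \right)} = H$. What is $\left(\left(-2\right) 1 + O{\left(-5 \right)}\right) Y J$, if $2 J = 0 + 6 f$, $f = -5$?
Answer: $\frac{3125}{16} \approx 195.31$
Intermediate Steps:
$O{\left(H \right)} = - \frac{H}{3}$
$J = -15$ ($J = \frac{0 + 6 \left(-5\right)}{2} = \frac{0 - 30}{2} = \frac{1}{2} \left(-30\right) = -15$)
$Y = \frac{625}{16}$ ($Y = \left(6 \left(- \frac{1}{2}\right) - - \frac{1}{2}\right)^{4} = \left(-3 + \frac{1}{2}\right)^{4} = \left(- \frac{5}{2}\right)^{4} = \frac{625}{16} \approx 39.063$)
$\left(\left(-2\right) 1 + O{\left(-5 \right)}\right) Y J = \left(\left(-2\right) 1 - - \frac{5}{3}\right) \frac{625}{16} \left(-15\right) = \left(-2 + \frac{5}{3}\right) \frac{625}{16} \left(-15\right) = \left(- \frac{1}{3}\right) \frac{625}{16} \left(-15\right) = \left(- \frac{625}{48}\right) \left(-15\right) = \frac{3125}{16}$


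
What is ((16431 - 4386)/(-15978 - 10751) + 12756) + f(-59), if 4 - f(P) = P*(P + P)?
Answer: 154962697/26729 ≈ 5797.5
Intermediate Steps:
f(P) = 4 - 2*P² (f(P) = 4 - P*(P + P) = 4 - P*2*P = 4 - 2*P²)
((16431 - 4386)/(-15978 - 10751) + 12756) + f(-59) = ((16431 - 4386)/(-15978 - 10751) + 12756) + (4 - 2*(-59)²) = (12045/(-26729) + 12756) + (4 - 2*3481) = (12045*(-1/26729) + 12756) + (4 - 6962) = (-12045/26729 + 12756) - 6958 = 340943079/26729 - 6958 = 154962697/26729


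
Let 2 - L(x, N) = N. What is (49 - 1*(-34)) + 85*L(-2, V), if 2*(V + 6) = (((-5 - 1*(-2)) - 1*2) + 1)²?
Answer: 83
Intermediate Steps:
V = 2 (V = -6 + (((-5 - 1*(-2)) - 1*2) + 1)²/2 = -6 + (((-5 + 2) - 2) + 1)²/2 = -6 + ((-3 - 2) + 1)²/2 = -6 + (-5 + 1)²/2 = -6 + (½)*(-4)² = -6 + (½)*16 = -6 + 8 = 2)
L(x, N) = 2 - N
(49 - 1*(-34)) + 85*L(-2, V) = (49 - 1*(-34)) + 85*(2 - 1*2) = (49 + 34) + 85*(2 - 2) = 83 + 85*0 = 83 + 0 = 83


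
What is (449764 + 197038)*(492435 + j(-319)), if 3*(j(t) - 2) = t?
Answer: 955321379584/3 ≈ 3.1844e+11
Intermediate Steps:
j(t) = 2 + t/3
(449764 + 197038)*(492435 + j(-319)) = (449764 + 197038)*(492435 + (2 + (⅓)*(-319))) = 646802*(492435 + (2 - 319/3)) = 646802*(492435 - 313/3) = 646802*(1476992/3) = 955321379584/3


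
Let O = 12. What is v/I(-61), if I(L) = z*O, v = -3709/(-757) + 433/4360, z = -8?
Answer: -16499021/316849920 ≈ -0.052072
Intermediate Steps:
v = 16499021/3300520 (v = -3709*(-1/757) + 433*(1/4360) = 3709/757 + 433/4360 = 16499021/3300520 ≈ 4.9989)
I(L) = -96 (I(L) = -8*12 = -96)
v/I(-61) = (16499021/3300520)/(-96) = (16499021/3300520)*(-1/96) = -16499021/316849920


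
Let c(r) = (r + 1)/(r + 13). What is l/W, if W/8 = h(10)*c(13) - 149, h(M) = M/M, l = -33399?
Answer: 434187/15440 ≈ 28.121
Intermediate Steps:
c(r) = (1 + r)/(13 + r)
h(M) = 1
W = -15440/13 (W = 8*(1*((1 + 13)/(13 + 13)) - 149) = 8*(1*(14/26) - 149) = 8*(1*((1/26)*14) - 149) = 8*(1*(7/13) - 149) = 8*(7/13 - 149) = 8*(-1930/13) = -15440/13 ≈ -1187.7)
l/W = -33399/(-15440/13) = -33399*(-13/15440) = 434187/15440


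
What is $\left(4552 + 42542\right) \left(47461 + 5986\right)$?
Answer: $2517033018$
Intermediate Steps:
$\left(4552 + 42542\right) \left(47461 + 5986\right) = 47094 \cdot 53447 = 2517033018$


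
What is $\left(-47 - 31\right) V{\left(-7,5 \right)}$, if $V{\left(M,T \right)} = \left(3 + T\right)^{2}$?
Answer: $-4992$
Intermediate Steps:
$\left(-47 - 31\right) V{\left(-7,5 \right)} = \left(-47 - 31\right) \left(3 + 5\right)^{2} = - 78 \cdot 8^{2} = \left(-78\right) 64 = -4992$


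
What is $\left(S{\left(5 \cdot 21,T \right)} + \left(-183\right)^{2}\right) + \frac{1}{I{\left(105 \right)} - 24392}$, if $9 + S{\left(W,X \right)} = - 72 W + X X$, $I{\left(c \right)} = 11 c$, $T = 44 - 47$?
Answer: $\frac{602512172}{23237} \approx 25929.0$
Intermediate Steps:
$T = -3$
$S{\left(W,X \right)} = -9 + X^{2} - 72 W$ ($S{\left(W,X \right)} = -9 - \left(72 W - X X\right) = -9 - \left(- X^{2} + 72 W\right) = -9 + X^{2} - 72 W$)
$\left(S{\left(5 \cdot 21,T \right)} + \left(-183\right)^{2}\right) + \frac{1}{I{\left(105 \right)} - 24392} = \left(\left(-9 + \left(-3\right)^{2} - 72 \cdot 5 \cdot 21\right) + \left(-183\right)^{2}\right) + \frac{1}{11 \cdot 105 - 24392} = \left(\left(-9 + 9 - 7560\right) + 33489\right) + \frac{1}{1155 - 24392} = \left(\left(-9 + 9 - 7560\right) + 33489\right) + \frac{1}{-23237} = \left(-7560 + 33489\right) - \frac{1}{23237} = 25929 - \frac{1}{23237} = \frac{602512172}{23237}$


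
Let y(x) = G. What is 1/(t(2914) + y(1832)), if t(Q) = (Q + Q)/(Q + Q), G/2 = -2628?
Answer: -1/5255 ≈ -0.00019030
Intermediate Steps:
G = -5256 (G = 2*(-2628) = -5256)
t(Q) = 1 (t(Q) = (2*Q)/((2*Q)) = (2*Q)*(1/(2*Q)) = 1)
y(x) = -5256
1/(t(2914) + y(1832)) = 1/(1 - 5256) = 1/(-5255) = -1/5255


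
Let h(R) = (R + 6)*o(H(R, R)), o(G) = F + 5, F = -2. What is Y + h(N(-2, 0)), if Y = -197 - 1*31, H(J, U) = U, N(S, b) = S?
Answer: -216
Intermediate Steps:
Y = -228 (Y = -197 - 31 = -228)
o(G) = 3 (o(G) = -2 + 5 = 3)
h(R) = 18 + 3*R (h(R) = (R + 6)*3 = (6 + R)*3 = 18 + 3*R)
Y + h(N(-2, 0)) = -228 + (18 + 3*(-2)) = -228 + (18 - 6) = -228 + 12 = -216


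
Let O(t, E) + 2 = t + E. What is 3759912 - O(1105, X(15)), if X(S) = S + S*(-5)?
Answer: 3758869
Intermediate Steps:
X(S) = -4*S (X(S) = S - 5*S = -4*S)
O(t, E) = -2 + E + t (O(t, E) = -2 + (t + E) = -2 + (E + t) = -2 + E + t)
3759912 - O(1105, X(15)) = 3759912 - (-2 - 4*15 + 1105) = 3759912 - (-2 - 60 + 1105) = 3759912 - 1*1043 = 3759912 - 1043 = 3758869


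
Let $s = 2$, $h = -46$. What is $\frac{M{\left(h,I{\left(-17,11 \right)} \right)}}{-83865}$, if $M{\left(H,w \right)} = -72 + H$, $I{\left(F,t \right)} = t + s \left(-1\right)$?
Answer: $\frac{118}{83865} \approx 0.001407$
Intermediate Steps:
$I{\left(F,t \right)} = -2 + t$ ($I{\left(F,t \right)} = t + 2 \left(-1\right) = t - 2 = -2 + t$)
$\frac{M{\left(h,I{\left(-17,11 \right)} \right)}}{-83865} = \frac{-72 - 46}{-83865} = \left(-118\right) \left(- \frac{1}{83865}\right) = \frac{118}{83865}$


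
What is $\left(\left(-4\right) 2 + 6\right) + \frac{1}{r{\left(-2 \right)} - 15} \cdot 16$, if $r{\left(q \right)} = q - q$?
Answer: $- \frac{46}{15} \approx -3.0667$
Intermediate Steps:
$r{\left(q \right)} = 0$
$\left(\left(-4\right) 2 + 6\right) + \frac{1}{r{\left(-2 \right)} - 15} \cdot 16 = \left(\left(-4\right) 2 + 6\right) + \frac{1}{0 - 15} \cdot 16 = \left(-8 + 6\right) + \frac{1}{-15} \cdot 16 = -2 - \frac{16}{15} = - \frac{46}{15}$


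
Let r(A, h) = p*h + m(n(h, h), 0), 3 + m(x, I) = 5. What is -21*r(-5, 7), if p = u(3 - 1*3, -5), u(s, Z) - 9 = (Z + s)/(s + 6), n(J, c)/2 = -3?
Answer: -2485/2 ≈ -1242.5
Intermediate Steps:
n(J, c) = -6 (n(J, c) = 2*(-3) = -6)
m(x, I) = 2 (m(x, I) = -3 + 5 = 2)
u(s, Z) = 9 + (Z + s)/(6 + s) (u(s, Z) = 9 + (Z + s)/(s + 6) = 9 + (Z + s)/(6 + s))
p = 49/6 (p = (54 - 5 + 10*(3 - 1*3))/(6 + (3 - 1*3)) = (54 - 5 + 10*(3 - 3))/(6 + (3 - 3)) = (54 - 5 + 10*0)/(6 + 0) = (54 - 5 + 0)/6 = (1/6)*49 = 49/6 ≈ 8.1667)
r(A, h) = 2 + 49*h/6 (r(A, h) = 49*h/6 + 2 = 2 + 49*h/6)
-21*r(-5, 7) = -21*(2 + (49/6)*7) = -21*(2 + 343/6) = -21*355/6 = -2485/2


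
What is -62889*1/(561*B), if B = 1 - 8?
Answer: 20963/1309 ≈ 16.015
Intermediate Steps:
B = -7
-62889*1/(561*B) = -62889/(-7*(-17)*(-33)) = -62889/(119*(-33)) = -62889/(-3927) = -62889*(-1/3927) = 20963/1309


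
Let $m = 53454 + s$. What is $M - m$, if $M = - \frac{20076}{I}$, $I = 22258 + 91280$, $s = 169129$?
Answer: $- \frac{4211941455}{18923} \approx -2.2258 \cdot 10^{5}$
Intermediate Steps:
$I = 113538$
$m = 222583$ ($m = 53454 + 169129 = 222583$)
$M = - \frac{3346}{18923}$ ($M = - \frac{20076}{113538} = \left(-20076\right) \frac{1}{113538} = - \frac{3346}{18923} \approx -0.17682$)
$M - m = - \frac{3346}{18923} - 222583 = - \frac{4211941455}{18923}$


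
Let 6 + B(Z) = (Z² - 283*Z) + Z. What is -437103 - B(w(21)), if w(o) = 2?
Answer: -436537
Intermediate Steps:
B(Z) = -6 + Z² - 282*Z (B(Z) = -6 + ((Z² - 283*Z) + Z) = -6 + (Z² - 282*Z) = -6 + Z² - 282*Z)
-437103 - B(w(21)) = -437103 - (-6 + 2² - 282*2) = -437103 - (-6 + 4 - 564) = -437103 - 1*(-566) = -437103 + 566 = -436537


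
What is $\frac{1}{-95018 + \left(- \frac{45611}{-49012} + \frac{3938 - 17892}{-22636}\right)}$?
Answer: $- \frac{277358908}{26353659629333} \approx -1.0524 \cdot 10^{-5}$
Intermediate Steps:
$\frac{1}{-95018 + \left(- \frac{45611}{-49012} + \frac{3938 - 17892}{-22636}\right)} = \frac{1}{-95018 - - \frac{429091011}{277358908}} = \frac{1}{-95018 + \left(\frac{45611}{49012} + \frac{6977}{11318}\right)} = \frac{1}{-95018 + \frac{429091011}{277358908}} = \frac{1}{- \frac{26353659629333}{277358908}} = - \frac{277358908}{26353659629333}$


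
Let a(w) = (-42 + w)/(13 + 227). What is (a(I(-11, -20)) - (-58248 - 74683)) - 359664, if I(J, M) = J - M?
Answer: -18138651/80 ≈ -2.2673e+5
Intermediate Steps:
a(w) = -7/40 + w/240 (a(w) = (-42 + w)/240 = (-42 + w)*(1/240) = -7/40 + w/240)
(a(I(-11, -20)) - (-58248 - 74683)) - 359664 = ((-7/40 + (-11 - 1*(-20))/240) - (-58248 - 74683)) - 359664 = ((-7/40 + (-11 + 20)/240) - 1*(-132931)) - 359664 = ((-7/40 + (1/240)*9) + 132931) - 359664 = ((-7/40 + 3/80) + 132931) - 359664 = (-11/80 + 132931) - 359664 = 10634469/80 - 359664 = -18138651/80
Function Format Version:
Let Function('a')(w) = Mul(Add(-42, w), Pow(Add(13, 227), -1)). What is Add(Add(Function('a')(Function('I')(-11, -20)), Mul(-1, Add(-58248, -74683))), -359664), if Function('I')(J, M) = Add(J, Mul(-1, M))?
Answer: Rational(-18138651, 80) ≈ -2.2673e+5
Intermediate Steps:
Function('a')(w) = Add(Rational(-7, 40), Mul(Rational(1, 240), w)) (Function('a')(w) = Mul(Add(-42, w), Pow(240, -1)) = Mul(Add(-42, w), Rational(1, 240)) = Add(Rational(-7, 40), Mul(Rational(1, 240), w)))
Add(Add(Function('a')(Function('I')(-11, -20)), Mul(-1, Add(-58248, -74683))), -359664) = Add(Add(Add(Rational(-7, 40), Mul(Rational(1, 240), Add(-11, Mul(-1, -20)))), Mul(-1, Add(-58248, -74683))), -359664) = Add(Add(Add(Rational(-7, 40), Mul(Rational(1, 240), Add(-11, 20))), Mul(-1, -132931)), -359664) = Add(Add(Add(Rational(-7, 40), Mul(Rational(1, 240), 9)), 132931), -359664) = Add(Add(Add(Rational(-7, 40), Rational(3, 80)), 132931), -359664) = Add(Add(Rational(-11, 80), 132931), -359664) = Add(Rational(10634469, 80), -359664) = Rational(-18138651, 80)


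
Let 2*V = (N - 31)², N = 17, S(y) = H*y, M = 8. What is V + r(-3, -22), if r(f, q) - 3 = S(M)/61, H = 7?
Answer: 6217/61 ≈ 101.92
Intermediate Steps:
S(y) = 7*y
r(f, q) = 239/61 (r(f, q) = 3 + (7*8)/61 = 3 + 56*(1/61) = 3 + 56/61 = 239/61)
V = 98 (V = (17 - 31)²/2 = (½)*(-14)² = (½)*196 = 98)
V + r(-3, -22) = 98 + 239/61 = 6217/61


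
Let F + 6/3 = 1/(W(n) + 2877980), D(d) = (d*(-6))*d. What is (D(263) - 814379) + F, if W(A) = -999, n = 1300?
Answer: -3536946056494/2876981 ≈ -1.2294e+6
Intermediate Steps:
D(d) = -6*d² (D(d) = (-6*d)*d = -6*d²)
F = -5753961/2876981 (F = -2 + 1/(-999 + 2877980) = -2 + 1/2876981 = -5753961/2876981 ≈ -2.0000)
(D(263) - 814379) + F = (-6*263² - 814379) - 5753961/2876981 = (-6*69169 - 814379) - 5753961/2876981 = (-415014 - 814379) - 5753961/2876981 = -1229393 - 5753961/2876981 = -3536946056494/2876981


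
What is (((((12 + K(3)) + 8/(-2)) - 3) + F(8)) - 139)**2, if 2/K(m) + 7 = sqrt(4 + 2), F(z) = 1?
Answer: 32867313/1849 + 22932*sqrt(6)/1849 ≈ 17806.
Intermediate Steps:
K(m) = 2/(-7 + sqrt(6)) (K(m) = 2/(-7 + sqrt(4 + 2)) = 2/(-7 + sqrt(6)))
(((((12 + K(3)) + 8/(-2)) - 3) + F(8)) - 139)**2 = (((((12 + (-14/43 - 2*sqrt(6)/43)) + 8/(-2)) - 3) + 1) - 139)**2 = (((((502/43 - 2*sqrt(6)/43) + 8*(-1/2)) - 3) + 1) - 139)**2 = (((((502/43 - 2*sqrt(6)/43) - 4) - 3) + 1) - 139)**2 = ((((330/43 - 2*sqrt(6)/43) - 3) + 1) - 139)**2 = (((201/43 - 2*sqrt(6)/43) + 1) - 139)**2 = ((244/43 - 2*sqrt(6)/43) - 139)**2 = (-5733/43 - 2*sqrt(6)/43)**2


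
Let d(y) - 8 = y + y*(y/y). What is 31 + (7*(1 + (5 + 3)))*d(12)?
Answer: 2047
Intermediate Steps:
d(y) = 8 + 2*y (d(y) = 8 + (y + y*(y/y)) = 8 + (y + y*1) = 8 + (y + y) = 8 + 2*y)
31 + (7*(1 + (5 + 3)))*d(12) = 31 + (7*(1 + (5 + 3)))*(8 + 2*12) = 31 + (7*(1 + 8))*(8 + 24) = 31 + (7*9)*32 = 31 + 63*32 = 31 + 2016 = 2047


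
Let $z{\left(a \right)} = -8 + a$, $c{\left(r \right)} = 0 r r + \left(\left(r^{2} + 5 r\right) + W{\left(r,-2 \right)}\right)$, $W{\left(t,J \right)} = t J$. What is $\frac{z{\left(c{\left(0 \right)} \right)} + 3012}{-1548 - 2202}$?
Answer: $- \frac{1502}{1875} \approx -0.80107$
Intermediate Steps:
$W{\left(t,J \right)} = J t$
$c{\left(r \right)} = r^{2} + 3 r$ ($c{\left(r \right)} = 0 r r - \left(- r^{2} - 3 r\right) = 0 r + \left(r^{2} + 3 r\right) = 0 + \left(r^{2} + 3 r\right) = r^{2} + 3 r$)
$\frac{z{\left(c{\left(0 \right)} \right)} + 3012}{-1548 - 2202} = \frac{\left(-8 + 0 \left(3 + 0\right)\right) + 3012}{-1548 - 2202} = \frac{\left(-8 + 0 \cdot 3\right) + 3012}{-3750} = \left(\left(-8 + 0\right) + 3012\right) \left(- \frac{1}{3750}\right) = \left(-8 + 3012\right) \left(- \frac{1}{3750}\right) = 3004 \left(- \frac{1}{3750}\right) = - \frac{1502}{1875}$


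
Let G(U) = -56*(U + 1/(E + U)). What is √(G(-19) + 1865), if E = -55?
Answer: √4010837/37 ≈ 54.127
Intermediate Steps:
G(U) = -56*U - 56/(-55 + U) (G(U) = -56*(U + 1/(-55 + U)) = -56*U - 56/(-55 + U))
√(G(-19) + 1865) = √(56*(-1 - 1*(-19)² + 55*(-19))/(-55 - 19) + 1865) = √(56*(-1 - 1*361 - 1045)/(-74) + 1865) = √(56*(-1/74)*(-1 - 361 - 1045) + 1865) = √(56*(-1/74)*(-1407) + 1865) = √(39396/37 + 1865) = √(108401/37) = √4010837/37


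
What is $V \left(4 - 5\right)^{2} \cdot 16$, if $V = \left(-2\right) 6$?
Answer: $-192$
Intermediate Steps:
$V = -12$
$V \left(4 - 5\right)^{2} \cdot 16 = - 12 \left(4 - 5\right)^{2} \cdot 16 = - 12 \left(-1\right)^{2} \cdot 16 = \left(-12\right) 1 \cdot 16 = \left(-12\right) 16 = -192$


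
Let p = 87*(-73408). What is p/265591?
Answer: -6386496/265591 ≈ -24.046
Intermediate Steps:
p = -6386496
p/265591 = -6386496/265591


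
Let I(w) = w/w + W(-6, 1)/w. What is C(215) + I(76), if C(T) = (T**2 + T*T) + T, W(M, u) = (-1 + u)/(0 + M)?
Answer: 92666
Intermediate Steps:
W(M, u) = (-1 + u)/M
I(w) = 1 (I(w) = w/w + ((-1 + 1)/(-6))/w = 1 + (-1/6*0)/w = 1 + 0/w = 1 + 0 = 1)
C(T) = T + 2*T**2 (C(T) = (T**2 + T**2) + T = 2*T**2 + T = T + 2*T**2)
C(215) + I(76) = 215*(1 + 2*215) + 1 = 215*(1 + 430) + 1 = 215*431 + 1 = 92665 + 1 = 92666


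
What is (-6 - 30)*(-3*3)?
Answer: 324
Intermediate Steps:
(-6 - 30)*(-3*3) = -36*(-9) = 324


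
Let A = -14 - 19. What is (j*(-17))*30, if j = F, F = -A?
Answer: -16830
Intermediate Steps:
A = -33
F = 33 (F = -1*(-33) = 33)
j = 33
(j*(-17))*30 = (33*(-17))*30 = -561*30 = -16830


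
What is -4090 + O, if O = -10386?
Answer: -14476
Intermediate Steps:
-4090 + O = -4090 - 10386 = -14476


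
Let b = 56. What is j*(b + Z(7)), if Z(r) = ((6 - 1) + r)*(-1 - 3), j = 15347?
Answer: 122776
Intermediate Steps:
Z(r) = -20 - 4*r (Z(r) = (5 + r)*(-4) = -20 - 4*r)
j*(b + Z(7)) = 15347*(56 + (-20 - 4*7)) = 15347*(56 + (-20 - 28)) = 15347*(56 - 48) = 15347*8 = 122776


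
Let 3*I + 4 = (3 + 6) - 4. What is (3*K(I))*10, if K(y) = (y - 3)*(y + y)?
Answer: -160/3 ≈ -53.333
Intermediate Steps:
I = ⅓ (I = -4/3 + ((3 + 6) - 4)/3 = -4/3 + (9 - 4)/3 = -4/3 + (⅓)*5 = -4/3 + 5/3 = ⅓ ≈ 0.33333)
K(y) = 2*y*(-3 + y) (K(y) = (-3 + y)*(2*y) = 2*y*(-3 + y))
(3*K(I))*10 = (3*(2*(⅓)*(-3 + ⅓)))*10 = (3*(2*(⅓)*(-8/3)))*10 = (3*(-16/9))*10 = -16/3*10 = -160/3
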